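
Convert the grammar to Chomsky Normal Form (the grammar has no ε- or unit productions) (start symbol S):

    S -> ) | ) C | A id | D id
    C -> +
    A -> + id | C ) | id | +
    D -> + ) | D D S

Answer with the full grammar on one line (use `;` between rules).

Introduce a nonterminal for each terminal appearing in a rule of length ≥ 2: X1 → ), X2 → id, X3 → +.
Binarize each right-hand side of length ≥ 3 by chaining fresh nonterminals (Y1, Y2, …): affected rules were D → D D S.

S -> ) | X1 C | A X2 | D X2; C -> +; A -> X3 X2 | C X1 | id | +; D -> X3 X1 | D Y1; X1 -> ); X2 -> id; X3 -> +; Y1 -> D S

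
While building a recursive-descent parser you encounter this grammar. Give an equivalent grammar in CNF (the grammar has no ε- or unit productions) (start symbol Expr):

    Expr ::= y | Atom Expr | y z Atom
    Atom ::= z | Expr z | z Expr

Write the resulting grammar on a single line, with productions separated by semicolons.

Introduce a nonterminal for each terminal appearing in a rule of length ≥ 2: X1 → y, X2 → z.
Binarize each right-hand side of length ≥ 3 by chaining fresh nonterminals (Y1, Y2, …): affected rules were Expr → X1 X2 Atom.

Expr ::= y | Atom Expr | X1 Y1; Atom ::= z | Expr X2 | X2 Expr; X1 ::= y; X2 ::= z; Y1 ::= X2 Atom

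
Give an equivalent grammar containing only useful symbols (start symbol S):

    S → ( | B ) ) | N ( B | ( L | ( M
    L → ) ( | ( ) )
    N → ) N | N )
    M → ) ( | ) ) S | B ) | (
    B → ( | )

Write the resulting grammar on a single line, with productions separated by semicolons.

S → ( | B ) ) | ( L | ( M; L → ) ( | ( ) ); M → ) ( | ) ) S | B ) | (; B → ( | )

Generating nonterminals: {B, L, M, S}.
Reachable from S after that: {B, L, M, S}.
Removed useless symbols: {N} and every production mentioning them.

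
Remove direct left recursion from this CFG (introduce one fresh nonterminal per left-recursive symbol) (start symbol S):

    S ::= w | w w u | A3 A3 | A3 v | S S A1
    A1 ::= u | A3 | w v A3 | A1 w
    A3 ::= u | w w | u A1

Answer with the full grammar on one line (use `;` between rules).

S ::= w S' | w w u S' | A3 A3 S' | A3 v S'; A1 ::= u A1' | A3 A1' | w v A3 A1'; A3 ::= u | w w | u A1; S' ::= S A1 S' | ε; A1' ::= w A1' | ε

Directly left-recursive nonterminals: S, A1.
For S: α = {S A1}, β = {w, w w u, A3 A3, A3 v}. Rewrite as S → β S' and S' → α S' | ε.
For A1: α = {w}, β = {u, A3, w v A3}. Rewrite as A1 → β A1' and A1' → α A1' | ε.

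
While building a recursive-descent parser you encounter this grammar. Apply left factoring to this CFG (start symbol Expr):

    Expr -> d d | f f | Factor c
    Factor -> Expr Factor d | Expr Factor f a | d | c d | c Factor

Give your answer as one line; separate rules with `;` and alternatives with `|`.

Expr -> d d | f f | Factor c; Factor -> d | Expr Factor Factor1 | c Factor2; Factor1 -> d | f a; Factor2 -> d | Factor

Factor has alternatives sharing prefix 'Expr Factor': factor to Factor → Expr Factor Factor1 with Factor1 → d | f a.
Factor has alternatives sharing prefix 'c': factor to Factor → c Factor2 with Factor2 → d | Factor.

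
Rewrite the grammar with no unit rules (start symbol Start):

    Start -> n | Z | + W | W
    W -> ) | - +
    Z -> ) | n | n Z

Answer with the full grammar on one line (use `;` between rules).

Start -> ) | n | n Z | + W | - +; W -> ) | - +; Z -> ) | n | n Z

Unit pairs: Start ⇒* {W, Z}.
For every A with A ⇒* B via unit rules, add B's non-unit alternatives to A; then delete every rule of the form X → Y.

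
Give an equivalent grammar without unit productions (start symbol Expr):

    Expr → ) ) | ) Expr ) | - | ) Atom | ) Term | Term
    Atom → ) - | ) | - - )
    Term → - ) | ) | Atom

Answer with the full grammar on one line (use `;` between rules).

Expr → - ) | ) | ) - | - - ) | ) ) | ) Expr ) | - | ) Atom | ) Term; Atom → ) - | ) | - - ); Term → - ) | ) | ) - | - - )

Unit pairs: Expr ⇒* {Atom, Term}; Term ⇒* {Atom}.
For each unit pair (A, B), copy every non-unit production of B to A, then drop all unit productions.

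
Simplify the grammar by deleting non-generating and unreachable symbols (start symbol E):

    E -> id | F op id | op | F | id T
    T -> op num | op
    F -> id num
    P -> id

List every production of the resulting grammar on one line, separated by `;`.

E -> id | F op id | op | F | id T; T -> op num | op; F -> id num

Generating nonterminals: {E, F, P, T}.
Reachable from E after that: {E, F, T}.
Removed useless symbols: {P} and every production mentioning them.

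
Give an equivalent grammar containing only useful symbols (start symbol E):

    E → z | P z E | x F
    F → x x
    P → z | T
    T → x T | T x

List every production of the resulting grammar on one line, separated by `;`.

E → z | P z E | x F; F → x x; P → z

Generating nonterminals: {E, F, P}.
Reachable from E after that: {E, F, P}.
Removed useless symbols: {T} and every production mentioning them.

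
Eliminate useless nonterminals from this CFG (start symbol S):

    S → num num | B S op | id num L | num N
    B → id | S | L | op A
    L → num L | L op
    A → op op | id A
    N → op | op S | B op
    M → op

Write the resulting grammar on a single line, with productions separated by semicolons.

Generating nonterminals: {A, B, M, N, S}.
Reachable from S after that: {A, B, N, S}.
Removed useless symbols: {L, M} and every production mentioning them.

S → num num | B S op | num N; B → id | S | op A; A → op op | id A; N → op | op S | B op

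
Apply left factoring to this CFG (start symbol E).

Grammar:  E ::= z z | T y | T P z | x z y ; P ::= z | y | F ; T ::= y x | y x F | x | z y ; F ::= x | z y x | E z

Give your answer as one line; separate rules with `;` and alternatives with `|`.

E ::= z z | x z y | T E'; P ::= z | y | F; T ::= x | z y | y x T'; F ::= x | z y x | E z; E' ::= y | P z; T' ::= eps | F

E has alternatives sharing prefix 'T': factor to E → T E' with E' → y | P z.
T has alternatives sharing prefix 'y x': factor to T → y x T' with T' → ε | F.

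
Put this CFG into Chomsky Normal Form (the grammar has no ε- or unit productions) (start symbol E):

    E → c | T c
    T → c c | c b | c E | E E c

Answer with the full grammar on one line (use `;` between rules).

Introduce a nonterminal for each terminal appearing in a rule of length ≥ 2: X1 → c, X2 → b.
Binarize each right-hand side of length ≥ 3 by chaining fresh nonterminals (Y1, Y2, …): affected rules were T → E E X1.

E → c | T X1; T → X1 X1 | X1 X2 | X1 E | E Y1; X1 → c; X2 → b; Y1 → E X1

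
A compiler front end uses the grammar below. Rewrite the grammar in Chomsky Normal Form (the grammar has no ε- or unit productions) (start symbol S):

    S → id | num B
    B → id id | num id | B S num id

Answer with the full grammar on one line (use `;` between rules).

Introduce a nonterminal for each terminal appearing in a rule of length ≥ 2: X1 → num, X2 → id.
Binarize each right-hand side of length ≥ 3 by chaining fresh nonterminals (Y1, Y2, …): affected rules were B → B S X1 X2.

S → id | X1 B; B → X2 X2 | X1 X2 | B Y1; X1 → num; X2 → id; Y1 → S Y2; Y2 → X1 X2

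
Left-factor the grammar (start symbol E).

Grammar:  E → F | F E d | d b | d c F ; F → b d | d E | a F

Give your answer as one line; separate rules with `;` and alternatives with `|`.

E has alternatives sharing prefix 'F': factor to E → F E' with E' → ε | E d.
E has alternatives sharing prefix 'd': factor to E → d E'' with E'' → b | c F.

E → F E' | d E''; F → b d | d E | a F; E' → ε | E d; E'' → b | c F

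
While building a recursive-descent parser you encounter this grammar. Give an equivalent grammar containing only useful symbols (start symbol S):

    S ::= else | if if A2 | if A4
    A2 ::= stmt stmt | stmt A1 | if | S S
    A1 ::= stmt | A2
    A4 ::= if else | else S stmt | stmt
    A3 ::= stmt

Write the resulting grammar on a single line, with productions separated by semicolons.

S ::= else | if if A2 | if A4; A2 ::= stmt stmt | stmt A1 | if | S S; A1 ::= stmt | A2; A4 ::= if else | else S stmt | stmt

Generating nonterminals: {A1, A2, A3, A4, S}.
Reachable from S after that: {A1, A2, A4, S}.
Removed useless symbols: {A3} and every production mentioning them.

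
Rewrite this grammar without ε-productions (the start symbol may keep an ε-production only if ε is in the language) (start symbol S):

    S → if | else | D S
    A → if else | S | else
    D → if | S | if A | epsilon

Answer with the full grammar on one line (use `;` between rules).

The nullable symbols are {D}.
ε ∉ L(G), so no ε-production is kept.

S → if | else | D S; A → if else | S | else; D → if | S | if A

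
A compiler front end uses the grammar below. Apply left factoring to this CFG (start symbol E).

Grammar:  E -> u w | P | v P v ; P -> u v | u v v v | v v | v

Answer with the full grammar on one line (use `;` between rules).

E -> u w | P | v P v; P -> u v P' | v P''; P' -> ε | v v; P'' -> v | ε

P has alternatives sharing prefix 'u v': factor to P → u v P' with P' → ε | v v.
P has alternatives sharing prefix 'v': factor to P → v P'' with P'' → v | ε.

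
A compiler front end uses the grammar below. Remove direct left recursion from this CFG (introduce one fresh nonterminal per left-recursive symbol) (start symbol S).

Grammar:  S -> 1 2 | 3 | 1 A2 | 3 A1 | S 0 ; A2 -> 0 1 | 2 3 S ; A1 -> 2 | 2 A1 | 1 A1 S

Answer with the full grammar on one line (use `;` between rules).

S -> 1 2 S' | 3 S' | 1 A2 S' | 3 A1 S'; A2 -> 0 1 | 2 3 S; A1 -> 2 | 2 A1 | 1 A1 S; S' -> 0 S' | ε

Left recursion appears on S.
For S: α = {0}, β = {1 2, 3, 1 A2, 3 A1}. Rewrite as S → β S' and S' → α S' | ε.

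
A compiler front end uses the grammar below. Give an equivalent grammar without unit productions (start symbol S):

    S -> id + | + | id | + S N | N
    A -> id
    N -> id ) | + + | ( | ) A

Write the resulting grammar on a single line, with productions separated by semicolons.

S -> id + | + | id | + S N | id ) | + + | ( | ) A; A -> id; N -> id ) | + + | ( | ) A

Unit pairs: S ⇒* {N}.
For each unit pair (A, B), copy every non-unit production of B to A, then drop all unit productions.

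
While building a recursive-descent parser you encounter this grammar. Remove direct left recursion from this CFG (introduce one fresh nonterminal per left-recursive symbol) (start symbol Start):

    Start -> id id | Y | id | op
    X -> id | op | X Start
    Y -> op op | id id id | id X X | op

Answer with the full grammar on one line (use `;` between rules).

Start -> id id | Y | id | op; X -> id X1 | op X1; Y -> op op | id id id | id X X | op; X1 -> Start X1 | ε

X is directly left-recursive.
For X: α = {Start}, β = {id, op}. Rewrite as X → β X1 and X1 → α X1 | ε.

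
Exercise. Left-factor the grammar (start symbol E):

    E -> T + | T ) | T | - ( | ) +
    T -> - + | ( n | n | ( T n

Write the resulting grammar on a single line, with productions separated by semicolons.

E has alternatives sharing prefix 'T': factor to E → T E' with E' → + | ) | ε.
T has alternatives sharing prefix '(': factor to T → ( T' with T' → n | T n.

E -> - ( | ) + | T E'; T -> - + | n | ( T'; E' -> + | ) | ε; T' -> n | T n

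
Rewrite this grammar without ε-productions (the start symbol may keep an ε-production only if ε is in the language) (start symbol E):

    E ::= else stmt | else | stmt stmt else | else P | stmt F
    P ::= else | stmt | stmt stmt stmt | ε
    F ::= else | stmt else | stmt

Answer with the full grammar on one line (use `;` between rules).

Nullable nonterminals: {P}.
ε ∉ L(G), so no ε-production is kept.

E ::= else stmt | else | stmt stmt else | else P | stmt F; P ::= else | stmt | stmt stmt stmt; F ::= else | stmt else | stmt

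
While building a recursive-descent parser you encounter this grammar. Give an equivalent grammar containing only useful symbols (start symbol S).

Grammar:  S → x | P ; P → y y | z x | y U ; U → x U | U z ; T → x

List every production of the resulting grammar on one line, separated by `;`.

S → x | P; P → y y | z x

Generating nonterminals: {P, S, T}.
Reachable from S after that: {P, S}.
Removed useless symbols: {T, U} and every production mentioning them.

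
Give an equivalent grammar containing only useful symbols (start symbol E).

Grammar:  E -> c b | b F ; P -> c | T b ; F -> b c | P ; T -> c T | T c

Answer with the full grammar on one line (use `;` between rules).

Generating nonterminals: {E, F, P}.
Reachable from E after that: {E, F, P}.
Removed useless symbols: {T} and every production mentioning them.

E -> c b | b F; P -> c; F -> b c | P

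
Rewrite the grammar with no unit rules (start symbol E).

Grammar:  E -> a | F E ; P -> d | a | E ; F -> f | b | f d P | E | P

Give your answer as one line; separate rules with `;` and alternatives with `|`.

Unit pairs: F ⇒* {E, P}; P ⇒* {E}.
For every A with A ⇒* B via unit rules, add B's non-unit alternatives to A; then delete every rule of the form X → Y.

E -> a | F E; P -> a | F E | d; F -> a | F E | f | b | f d P | d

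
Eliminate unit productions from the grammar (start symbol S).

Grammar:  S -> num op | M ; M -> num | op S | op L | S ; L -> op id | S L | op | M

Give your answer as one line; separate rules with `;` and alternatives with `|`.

Unit pairs: L ⇒* {M, S}; M ⇒* {S}; S ⇒* {M}.
For each unit pair (A, B), copy every non-unit production of B to A, then drop all unit productions.

S -> num op | num | op S | op L; M -> num op | num | op S | op L; L -> op id | S L | op | num op | num | op S | op L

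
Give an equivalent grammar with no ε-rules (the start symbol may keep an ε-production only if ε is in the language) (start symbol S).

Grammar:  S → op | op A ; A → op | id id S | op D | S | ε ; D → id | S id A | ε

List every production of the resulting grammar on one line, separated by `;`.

S → op | op A; A → op | id id S | op D | S; D → id | S id A | S id

Nullable set = {A, D}.
ε ∉ L(G), so no ε-production is kept.
For each production, add variants omitting each subset of nullable occurrences: D → S id A gives S id A | S id.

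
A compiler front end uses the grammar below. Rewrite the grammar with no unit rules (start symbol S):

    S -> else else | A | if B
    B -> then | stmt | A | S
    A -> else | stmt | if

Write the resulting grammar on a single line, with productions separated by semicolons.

Unit pairs: B ⇒* {A, S}; S ⇒* {A}.
For every A with A ⇒* B via unit rules, add B's non-unit alternatives to A; then delete every rule of the form X → Y.

S -> else else | if B | else | stmt | if; B -> then | stmt | else else | if B | else | if; A -> else | stmt | if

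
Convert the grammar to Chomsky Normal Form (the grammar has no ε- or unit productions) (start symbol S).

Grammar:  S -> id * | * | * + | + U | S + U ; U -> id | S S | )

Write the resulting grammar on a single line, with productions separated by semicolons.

Introduce a nonterminal for each terminal appearing in a rule of length ≥ 2: X1 → id, X2 → *, X3 → +.
Binarize each right-hand side of length ≥ 3 by chaining fresh nonterminals (Y1, Y2, …): affected rules were S → S X3 U.

S -> X1 X2 | * | X2 X3 | X3 U | S Y1; U -> id | S S | ); X1 -> id; X2 -> *; X3 -> +; Y1 -> X3 U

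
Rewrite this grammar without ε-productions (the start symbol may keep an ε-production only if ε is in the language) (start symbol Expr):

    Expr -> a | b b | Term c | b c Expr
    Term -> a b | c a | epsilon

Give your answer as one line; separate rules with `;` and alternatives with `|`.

The nullable symbols are {Term}.
ε ∉ L(G), so no ε-production is kept.
Add the nullable-subset variants: Expr → Term c gives Term c | c.

Expr -> a | b b | Term c | c | b c Expr; Term -> a b | c a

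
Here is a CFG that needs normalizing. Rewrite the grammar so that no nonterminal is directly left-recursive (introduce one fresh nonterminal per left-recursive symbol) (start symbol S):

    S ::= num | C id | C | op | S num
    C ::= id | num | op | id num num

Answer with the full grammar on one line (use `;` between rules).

S ::= num S' | C id S' | C S' | op S'; C ::= id | num | op | id num num; S' ::= num S' | eps

Directly left-recursive nonterminal: S.
For S: α = {num}, β = {num, C id, C, op}. Rewrite as S → β S' and S' → α S' | ε.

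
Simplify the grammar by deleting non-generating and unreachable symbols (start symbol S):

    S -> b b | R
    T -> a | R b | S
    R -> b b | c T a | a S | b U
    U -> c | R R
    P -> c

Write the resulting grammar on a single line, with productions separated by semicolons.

Generating nonterminals: {P, R, S, T, U}.
Reachable from S after that: {R, S, T, U}.
Removed useless symbols: {P} and every production mentioning them.

S -> b b | R; T -> a | R b | S; R -> b b | c T a | a S | b U; U -> c | R R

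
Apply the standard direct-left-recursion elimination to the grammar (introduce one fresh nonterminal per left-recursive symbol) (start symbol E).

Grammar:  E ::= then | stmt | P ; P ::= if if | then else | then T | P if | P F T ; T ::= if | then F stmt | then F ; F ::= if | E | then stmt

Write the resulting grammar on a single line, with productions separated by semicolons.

P is directly left-recursive.
For P: α = {if, F T}, β = {if if, then else, then T}. Rewrite as P → β P' and P' → α P' | ε.

E ::= then | stmt | P; P ::= if if P' | then else P' | then T P'; T ::= if | then F stmt | then F; F ::= if | E | then stmt; P' ::= if P' | F T P' | ε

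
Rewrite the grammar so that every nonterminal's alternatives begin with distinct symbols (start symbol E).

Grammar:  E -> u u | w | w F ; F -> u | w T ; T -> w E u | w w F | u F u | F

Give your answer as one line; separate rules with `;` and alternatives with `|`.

E -> u u | w E'; F -> u | w T; T -> u F u | F | w T'; E' -> ε | F; T' -> E u | w F

E has alternatives sharing prefix 'w': factor to E → w E' with E' → ε | F.
T has alternatives sharing prefix 'w': factor to T → w T' with T' → E u | w F.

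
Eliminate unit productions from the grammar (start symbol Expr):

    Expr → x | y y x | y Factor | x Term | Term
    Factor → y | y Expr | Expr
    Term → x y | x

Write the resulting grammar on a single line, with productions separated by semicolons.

Unit pairs: Expr ⇒* {Term}; Factor ⇒* {Expr, Term}.
Replace each nonterminal's rules with the union of the non-unit rules of every nonterminal it unit-derives.

Expr → x y | x | y y x | y Factor | x Term; Factor → x y | x | y | y Expr | y y x | y Factor | x Term; Term → x y | x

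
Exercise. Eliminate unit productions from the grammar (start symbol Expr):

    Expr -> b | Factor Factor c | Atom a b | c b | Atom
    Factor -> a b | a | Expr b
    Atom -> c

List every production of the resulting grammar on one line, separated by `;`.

Unit pairs: Expr ⇒* {Atom}.
Replace each nonterminal's rules with the union of the non-unit rules of every nonterminal it unit-derives.

Expr -> c | b | Factor Factor c | Atom a b | c b; Factor -> a b | a | Expr b; Atom -> c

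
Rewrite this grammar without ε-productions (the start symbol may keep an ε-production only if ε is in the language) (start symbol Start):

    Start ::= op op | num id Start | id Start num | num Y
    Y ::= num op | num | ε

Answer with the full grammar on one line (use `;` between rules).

The nullable symbols are {Y}.
ε ∉ L(G), so no ε-production is kept.
Expand every rule over subsets of its nullable positions: Start → num Y gives num Y | num.

Start ::= op op | num id Start | id Start num | num Y | num; Y ::= num op | num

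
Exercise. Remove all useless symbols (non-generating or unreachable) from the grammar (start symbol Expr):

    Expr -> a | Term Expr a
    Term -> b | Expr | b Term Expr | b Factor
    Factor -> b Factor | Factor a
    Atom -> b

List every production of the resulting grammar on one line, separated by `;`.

Expr -> a | Term Expr a; Term -> b | Expr | b Term Expr

Generating nonterminals: {Atom, Expr, Term}.
Reachable from Expr after that: {Expr, Term}.
Removed useless symbols: {Atom, Factor} and every production mentioning them.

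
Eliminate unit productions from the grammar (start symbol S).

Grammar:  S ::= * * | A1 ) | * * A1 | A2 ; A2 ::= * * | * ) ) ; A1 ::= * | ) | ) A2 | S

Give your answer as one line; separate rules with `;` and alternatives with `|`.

S ::= * * | * ) ) | A1 ) | * * A1; A2 ::= * * | * ) ); A1 ::= * * | * ) ) | * | ) | ) A2 | A1 ) | * * A1

Unit pairs: A1 ⇒* {A2, S}; S ⇒* {A2}.
Replace each nonterminal's rules with the union of the non-unit rules of every nonterminal it unit-derives.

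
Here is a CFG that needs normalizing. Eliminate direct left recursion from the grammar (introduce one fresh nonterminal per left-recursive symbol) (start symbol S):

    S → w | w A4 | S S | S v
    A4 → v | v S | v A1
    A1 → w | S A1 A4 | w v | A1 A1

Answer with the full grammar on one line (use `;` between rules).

Left recursion appears on S, A1.
For S: α = {S, v}, β = {w, w A4}. Rewrite as S → β S' and S' → α S' | ε.
For A1: α = {A1}, β = {w, S A1 A4, w v}. Rewrite as A1 → β A1' and A1' → α A1' | ε.

S → w S' | w A4 S'; A4 → v | v S | v A1; A1 → w A1' | S A1 A4 A1' | w v A1'; S' → S S' | v S' | ε; A1' → A1 A1' | ε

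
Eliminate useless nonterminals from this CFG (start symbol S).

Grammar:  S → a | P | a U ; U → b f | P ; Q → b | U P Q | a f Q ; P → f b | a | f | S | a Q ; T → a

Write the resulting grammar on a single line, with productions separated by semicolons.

S → a | P | a U; U → b f | P; Q → b | U P Q | a f Q; P → f b | a | f | S | a Q

Generating nonterminals: {P, Q, S, T, U}.
Reachable from S after that: {P, Q, S, U}.
Removed useless symbols: {T} and every production mentioning them.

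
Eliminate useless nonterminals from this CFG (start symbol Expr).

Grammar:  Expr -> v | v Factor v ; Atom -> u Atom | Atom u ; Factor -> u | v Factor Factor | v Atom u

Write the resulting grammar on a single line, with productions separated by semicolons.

Generating nonterminals: {Expr, Factor}.
Reachable from Expr after that: {Expr, Factor}.
Removed useless symbols: {Atom} and every production mentioning them.

Expr -> v | v Factor v; Factor -> u | v Factor Factor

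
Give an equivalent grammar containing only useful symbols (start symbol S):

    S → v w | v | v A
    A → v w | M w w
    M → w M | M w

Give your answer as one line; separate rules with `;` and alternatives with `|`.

S → v w | v | v A; A → v w

Generating nonterminals: {A, S}.
Reachable from S after that: {A, S}.
Removed useless symbols: {M} and every production mentioning them.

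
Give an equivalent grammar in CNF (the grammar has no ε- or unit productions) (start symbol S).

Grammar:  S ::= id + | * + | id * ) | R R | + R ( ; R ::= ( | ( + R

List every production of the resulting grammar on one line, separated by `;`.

S ::= X1 X2 | X3 X2 | X1 Y1 | R R | X2 Y2; R ::= ( | X5 Y3; X1 ::= id; X2 ::= +; X3 ::= *; X4 ::= ); X5 ::= (; Y1 ::= X3 X4; Y2 ::= R X5; Y3 ::= X2 R

Introduce a nonterminal for each terminal appearing in a rule of length ≥ 2: X1 → id, X2 → +, X3 → *, X4 → ), X5 → (.
Binarize each right-hand side of length ≥ 3 by chaining fresh nonterminals (Y1, Y2, …): affected rules were S → X1 X3 X4; S → X2 R X5; R → X5 X2 R.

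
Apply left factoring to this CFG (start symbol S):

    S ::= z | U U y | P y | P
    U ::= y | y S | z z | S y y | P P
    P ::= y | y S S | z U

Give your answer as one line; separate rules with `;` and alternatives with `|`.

S has alternatives sharing prefix 'P': factor to S → P S' with S' → y | ε.
U has alternatives sharing prefix 'y': factor to U → y U' with U' → ε | S.
P has alternatives sharing prefix 'y': factor to P → y P' with P' → ε | S S.

S ::= z | U U y | P S'; U ::= z z | S y y | P P | y U'; P ::= z U | y P'; S' ::= y | epsilon; U' ::= epsilon | S; P' ::= epsilon | S S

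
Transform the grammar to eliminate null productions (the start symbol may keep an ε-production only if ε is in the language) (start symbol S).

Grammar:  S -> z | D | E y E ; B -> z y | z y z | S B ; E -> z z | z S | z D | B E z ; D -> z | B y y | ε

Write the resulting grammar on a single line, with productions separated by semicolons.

S -> z | D | E y E | ε; B -> z y | z y z | S B; E -> z z | z S | z | z D | B E z; D -> z | B y y

The nullable symbols are {D, S}.
ε ∈ L(G) since S is nullable, so keep S → ε.
For each production, add variants omitting each subset of nullable occurrences: E → z S gives z S | z.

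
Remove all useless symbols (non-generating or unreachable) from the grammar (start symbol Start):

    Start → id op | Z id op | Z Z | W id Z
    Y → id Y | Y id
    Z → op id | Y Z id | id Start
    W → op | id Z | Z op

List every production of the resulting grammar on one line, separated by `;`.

Start → id op | Z id op | Z Z | W id Z; Z → op id | id Start; W → op | id Z | Z op

Generating nonterminals: {Start, W, Z}.
Reachable from Start after that: {Start, W, Z}.
Removed useless symbols: {Y} and every production mentioning them.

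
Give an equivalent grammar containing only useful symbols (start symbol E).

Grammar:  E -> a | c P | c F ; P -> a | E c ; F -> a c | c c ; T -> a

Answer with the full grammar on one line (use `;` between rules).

E -> a | c P | c F; P -> a | E c; F -> a c | c c

Generating nonterminals: {E, F, P, T}.
Reachable from E after that: {E, F, P}.
Removed useless symbols: {T} and every production mentioning them.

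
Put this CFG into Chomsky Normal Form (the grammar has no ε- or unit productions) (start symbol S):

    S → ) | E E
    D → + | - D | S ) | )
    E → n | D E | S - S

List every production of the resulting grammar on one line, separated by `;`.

Introduce a nonterminal for each terminal appearing in a rule of length ≥ 2: X1 → -, X2 → ).
Binarize each right-hand side of length ≥ 3 by chaining fresh nonterminals (Y1, Y2, …): affected rules were E → S X1 S.

S → ) | E E; D → + | X1 D | S X2 | ); E → n | D E | S Y1; X1 → -; X2 → ); Y1 → X1 S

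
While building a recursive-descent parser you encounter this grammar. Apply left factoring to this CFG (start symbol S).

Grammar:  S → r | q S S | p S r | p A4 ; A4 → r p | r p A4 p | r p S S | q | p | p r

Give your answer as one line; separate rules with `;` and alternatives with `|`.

S has alternatives sharing prefix 'p': factor to S → p S' with S' → S r | A4.
A4 has alternatives sharing prefix 'r p': factor to A4 → r p A4' with A4' → ε | A4 p | S S.
A4 has alternatives sharing prefix 'p': factor to A4 → p A4'' with A4'' → ε | r.

S → r | q S S | p S'; A4 → q | r p A4' | p A4''; S' → S r | A4; A4' → ε | A4 p | S S; A4'' → ε | r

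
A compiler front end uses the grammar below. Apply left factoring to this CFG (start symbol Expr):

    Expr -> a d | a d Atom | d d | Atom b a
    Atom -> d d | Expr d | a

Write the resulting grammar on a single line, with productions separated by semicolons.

Expr -> d d | Atom b a | a d Expr1; Atom -> d d | Expr d | a; Expr1 -> ε | Atom

Expr has alternatives sharing prefix 'a d': factor to Expr → a d Expr1 with Expr1 → ε | Atom.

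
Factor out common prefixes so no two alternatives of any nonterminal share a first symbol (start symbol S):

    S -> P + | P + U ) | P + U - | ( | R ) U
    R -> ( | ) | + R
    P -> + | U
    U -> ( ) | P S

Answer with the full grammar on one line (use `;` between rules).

S -> ( | R ) U | P + S'; R -> ( | ) | + R; P -> + | U; U -> ( ) | P S; S' -> ε | U S''; S'' -> ) | -

S has alternatives sharing prefix 'P +': factor to S → P + S' with S' → ε | U ) | U -.
S' has alternatives sharing prefix 'U': factor to S' → U S'' with S'' → ) | -.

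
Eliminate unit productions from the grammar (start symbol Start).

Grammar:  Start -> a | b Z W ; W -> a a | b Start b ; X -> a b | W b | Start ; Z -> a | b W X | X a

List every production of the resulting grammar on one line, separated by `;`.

Unit pairs: X ⇒* {Start}.
For each unit pair (A, B), copy every non-unit production of B to A, then drop all unit productions.

Start -> a | b Z W; W -> a a | b Start b; X -> a | b Z W | a b | W b; Z -> a | b W X | X a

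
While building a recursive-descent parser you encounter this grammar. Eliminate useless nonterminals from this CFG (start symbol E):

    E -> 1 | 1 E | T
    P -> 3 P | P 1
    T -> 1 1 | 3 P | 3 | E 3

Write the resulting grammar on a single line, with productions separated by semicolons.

Generating nonterminals: {E, T}.
Reachable from E after that: {E, T}.
Removed useless symbols: {P} and every production mentioning them.

E -> 1 | 1 E | T; T -> 1 1 | 3 | E 3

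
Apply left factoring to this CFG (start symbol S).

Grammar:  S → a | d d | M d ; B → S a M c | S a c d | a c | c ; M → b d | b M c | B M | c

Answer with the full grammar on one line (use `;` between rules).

S → a | d d | M d; B → a c | c | S a B'; M → B M | c | b M'; B' → M c | c d; M' → d | M c

B has alternatives sharing prefix 'S a': factor to B → S a B' with B' → M c | c d.
M has alternatives sharing prefix 'b': factor to M → b M' with M' → d | M c.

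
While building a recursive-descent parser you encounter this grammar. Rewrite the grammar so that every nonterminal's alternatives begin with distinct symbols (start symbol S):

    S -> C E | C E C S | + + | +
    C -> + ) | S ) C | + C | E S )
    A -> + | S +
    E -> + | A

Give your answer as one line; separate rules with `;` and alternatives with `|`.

S has alternatives sharing prefix 'C E': factor to S → C E S' with S' → ε | C S.
S has alternatives sharing prefix '+': factor to S → + S'' with S'' → + | ε.
C has alternatives sharing prefix '+': factor to C → + C' with C' → ) | C.

S -> C E S' | + S''; C -> S ) C | E S ) | + C'; A -> + | S +; E -> + | A; S' -> ε | C S; S'' -> + | ε; C' -> ) | C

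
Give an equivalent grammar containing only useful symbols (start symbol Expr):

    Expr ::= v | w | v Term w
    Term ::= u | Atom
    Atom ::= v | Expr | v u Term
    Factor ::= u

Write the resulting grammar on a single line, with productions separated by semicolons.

Expr ::= v | w | v Term w; Term ::= u | Atom; Atom ::= v | Expr | v u Term

Generating nonterminals: {Atom, Expr, Factor, Term}.
Reachable from Expr after that: {Atom, Expr, Term}.
Removed useless symbols: {Factor} and every production mentioning them.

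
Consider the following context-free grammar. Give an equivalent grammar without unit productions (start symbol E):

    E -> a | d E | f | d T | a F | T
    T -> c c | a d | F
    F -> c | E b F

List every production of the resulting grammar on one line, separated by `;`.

Unit pairs: E ⇒* {F, T}; T ⇒* {F}.
For each unit pair (A, B), copy every non-unit production of B to A, then drop all unit productions.

E -> a | d E | f | d T | a F | c | E b F | c c | a d; T -> c | E b F | c c | a d; F -> c | E b F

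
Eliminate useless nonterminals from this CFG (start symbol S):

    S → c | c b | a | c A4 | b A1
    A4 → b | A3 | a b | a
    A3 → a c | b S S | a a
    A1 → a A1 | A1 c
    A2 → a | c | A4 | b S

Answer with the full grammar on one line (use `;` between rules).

S → c | c b | a | c A4; A4 → b | A3 | a b | a; A3 → a c | b S S | a a

Generating nonterminals: {A2, A3, A4, S}.
Reachable from S after that: {A3, A4, S}.
Removed useless symbols: {A1, A2} and every production mentioning them.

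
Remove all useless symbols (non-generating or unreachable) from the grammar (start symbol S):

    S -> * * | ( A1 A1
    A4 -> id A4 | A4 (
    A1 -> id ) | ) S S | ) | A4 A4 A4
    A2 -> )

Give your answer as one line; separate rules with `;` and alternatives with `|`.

Generating nonterminals: {A1, A2, S}.
Reachable from S after that: {A1, S}.
Removed useless symbols: {A2, A4} and every production mentioning them.

S -> * * | ( A1 A1; A1 -> id ) | ) S S | )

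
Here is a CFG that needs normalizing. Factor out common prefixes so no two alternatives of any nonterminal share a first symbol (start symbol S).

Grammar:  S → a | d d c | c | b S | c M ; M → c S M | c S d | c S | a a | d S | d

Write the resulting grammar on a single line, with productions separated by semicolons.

S has alternatives sharing prefix 'c': factor to S → c S' with S' → ε | M.
M has alternatives sharing prefix 'c S': factor to M → c S M' with M' → M | d | ε.
M has alternatives sharing prefix 'd': factor to M → d M'' with M'' → S | ε.

S → a | d d c | b S | c S'; M → a a | c S M' | d M''; S' → eps | M; M' → M | d | eps; M'' → S | eps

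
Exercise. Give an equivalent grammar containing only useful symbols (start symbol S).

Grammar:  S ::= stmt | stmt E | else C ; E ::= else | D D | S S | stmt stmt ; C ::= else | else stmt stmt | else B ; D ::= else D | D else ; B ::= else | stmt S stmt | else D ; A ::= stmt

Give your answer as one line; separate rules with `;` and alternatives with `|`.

Generating nonterminals: {A, B, C, E, S}.
Reachable from S after that: {B, C, E, S}.
Removed useless symbols: {A, D} and every production mentioning them.

S ::= stmt | stmt E | else C; E ::= else | S S | stmt stmt; C ::= else | else stmt stmt | else B; B ::= else | stmt S stmt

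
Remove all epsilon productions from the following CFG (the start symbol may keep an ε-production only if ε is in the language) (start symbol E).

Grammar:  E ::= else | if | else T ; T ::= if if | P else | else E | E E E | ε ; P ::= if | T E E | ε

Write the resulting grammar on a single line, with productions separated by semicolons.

E ::= else | if | else T; T ::= if if | P else | else | else E | E E E; P ::= if | T E E | E E

The nullable symbols are {P, T}.
ε ∉ L(G), so no ε-production is kept.
Add the nullable-subset variants: T → P else gives P else | else. P → T E E gives T E E | E E.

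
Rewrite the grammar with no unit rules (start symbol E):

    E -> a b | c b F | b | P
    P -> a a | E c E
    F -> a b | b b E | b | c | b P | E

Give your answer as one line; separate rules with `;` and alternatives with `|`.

E -> a b | c b F | b | a a | E c E; P -> a a | E c E; F -> a b | c b F | b | b b E | c | b P | a a | E c E

Unit pairs: E ⇒* {P}; F ⇒* {E, P}.
For every A with A ⇒* B via unit rules, add B's non-unit alternatives to A; then delete every rule of the form X → Y.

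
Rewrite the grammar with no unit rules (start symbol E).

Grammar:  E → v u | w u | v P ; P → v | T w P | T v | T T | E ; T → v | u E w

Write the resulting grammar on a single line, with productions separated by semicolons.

E → v u | w u | v P; P → v u | w u | v P | v | T w P | T v | T T; T → v | u E w

Unit pairs: P ⇒* {E}.
For each unit pair (A, B), copy every non-unit production of B to A, then drop all unit productions.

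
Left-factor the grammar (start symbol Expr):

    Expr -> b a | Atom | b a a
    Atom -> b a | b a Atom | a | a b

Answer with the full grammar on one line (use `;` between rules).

Expr -> Atom | b a Expr1; Atom -> b a Atom1 | a Atom2; Expr1 -> ε | a; Atom1 -> ε | Atom; Atom2 -> ε | b

Expr has alternatives sharing prefix 'b a': factor to Expr → b a Expr1 with Expr1 → ε | a.
Atom has alternatives sharing prefix 'b a': factor to Atom → b a Atom1 with Atom1 → ε | Atom.
Atom has alternatives sharing prefix 'a': factor to Atom → a Atom2 with Atom2 → ε | b.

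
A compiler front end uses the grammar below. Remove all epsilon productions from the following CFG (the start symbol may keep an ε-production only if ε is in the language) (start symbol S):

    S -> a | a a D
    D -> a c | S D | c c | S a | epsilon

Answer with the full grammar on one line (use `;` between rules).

S -> a | a a D | a a; D -> a c | S D | S | c c | S a

Nullable nonterminals: {D}.
ε ∉ L(G), so no ε-production is kept.
Expand every rule over subsets of its nullable positions: S → a a D gives a a D | a a. D → S D gives S D | S.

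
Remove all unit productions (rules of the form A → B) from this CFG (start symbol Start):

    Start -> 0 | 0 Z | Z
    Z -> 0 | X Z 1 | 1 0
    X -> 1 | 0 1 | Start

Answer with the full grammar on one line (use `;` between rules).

Start -> 0 | X Z 1 | 1 0 | 0 Z; Z -> 0 | X Z 1 | 1 0; X -> 0 | X Z 1 | 1 0 | 0 Z | 1 | 0 1

Unit pairs: Start ⇒* {Z}; X ⇒* {Start, Z}.
For each unit pair (A, B), copy every non-unit production of B to A, then drop all unit productions.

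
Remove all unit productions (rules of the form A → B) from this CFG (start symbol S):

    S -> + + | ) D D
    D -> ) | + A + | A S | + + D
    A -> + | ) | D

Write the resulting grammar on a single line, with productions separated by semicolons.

S -> + + | ) D D; D -> ) | + A + | A S | + + D; A -> ) | + A + | A S | + + D | +

Unit pairs: A ⇒* {D}.
Replace each nonterminal's rules with the union of the non-unit rules of every nonterminal it unit-derives.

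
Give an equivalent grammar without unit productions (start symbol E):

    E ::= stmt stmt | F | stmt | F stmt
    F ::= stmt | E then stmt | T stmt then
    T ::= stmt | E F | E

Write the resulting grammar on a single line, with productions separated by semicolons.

Unit pairs: E ⇒* {F}; T ⇒* {E, F}.
For each unit pair (A, B), copy every non-unit production of B to A, then drop all unit productions.

E ::= stmt stmt | stmt | F stmt | E then stmt | T stmt then; F ::= stmt | E then stmt | T stmt then; T ::= stmt stmt | stmt | F stmt | E then stmt | T stmt then | E F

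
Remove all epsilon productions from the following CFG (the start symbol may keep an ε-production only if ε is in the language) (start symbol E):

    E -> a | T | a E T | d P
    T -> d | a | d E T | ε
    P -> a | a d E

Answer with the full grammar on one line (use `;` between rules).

Nullable nonterminals: {E, T}.
ε ∈ L(G) since E is nullable, so keep E → ε.
Add the nullable-subset variants: E → a E T gives a E T | a E | a T. T → d E T gives d E T | d E | d T. P → a d E gives a d E | a d.

E -> a | T | a E T | a E | a T | d P | ε; T -> d | a | d E T | d E | d T; P -> a | a d E | a d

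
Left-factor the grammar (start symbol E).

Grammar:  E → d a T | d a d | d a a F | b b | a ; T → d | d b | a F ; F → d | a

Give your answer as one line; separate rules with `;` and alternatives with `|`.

E has alternatives sharing prefix 'd a': factor to E → d a E' with E' → T | d | a F.
T has alternatives sharing prefix 'd': factor to T → d T' with T' → ε | b.

E → b b | a | d a E'; T → a F | d T'; F → d | a; E' → T | d | a F; T' → ε | b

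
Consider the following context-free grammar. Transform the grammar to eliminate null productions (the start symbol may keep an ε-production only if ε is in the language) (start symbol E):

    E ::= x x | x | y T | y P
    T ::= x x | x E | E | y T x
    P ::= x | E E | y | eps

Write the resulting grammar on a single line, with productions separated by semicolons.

E ::= x x | x | y T | y P | y; T ::= x x | x E | E | y T x; P ::= x | E E | y

The nullable symbols are {P}.
ε ∉ L(G), so no ε-production is kept.
For each production, add variants omitting each subset of nullable occurrences: E → y P gives y P | y.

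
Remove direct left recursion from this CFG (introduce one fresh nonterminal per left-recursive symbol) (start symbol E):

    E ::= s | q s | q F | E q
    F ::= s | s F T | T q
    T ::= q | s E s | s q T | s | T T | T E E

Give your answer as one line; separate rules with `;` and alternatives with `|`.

E ::= s E' | q s E' | q F E'; F ::= s | s F T | T q; T ::= q T' | s E s T' | s q T T' | s T'; E' ::= q E' | ε; T' ::= T T' | E E T' | ε

E, T are directly left-recursive.
For E: α = {q}, β = {s, q s, q F}. Rewrite as E → β E' and E' → α E' | ε.
For T: α = {T, E E}, β = {q, s E s, s q T, s}. Rewrite as T → β T' and T' → α T' | ε.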